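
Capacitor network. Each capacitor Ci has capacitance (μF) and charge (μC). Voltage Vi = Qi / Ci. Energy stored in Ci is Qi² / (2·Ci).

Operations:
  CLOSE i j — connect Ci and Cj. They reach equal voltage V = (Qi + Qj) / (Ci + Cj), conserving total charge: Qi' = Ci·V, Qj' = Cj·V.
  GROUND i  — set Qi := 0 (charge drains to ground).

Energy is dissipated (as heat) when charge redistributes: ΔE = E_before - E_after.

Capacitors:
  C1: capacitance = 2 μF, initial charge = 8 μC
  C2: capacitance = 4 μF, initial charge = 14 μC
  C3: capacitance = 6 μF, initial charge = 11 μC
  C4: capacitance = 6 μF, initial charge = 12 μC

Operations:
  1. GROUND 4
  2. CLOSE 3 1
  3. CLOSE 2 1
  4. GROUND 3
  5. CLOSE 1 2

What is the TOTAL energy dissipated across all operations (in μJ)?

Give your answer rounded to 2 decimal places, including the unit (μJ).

Answer: 33.29 μJ

Derivation:
Initial: C1(2μF, Q=8μC, V=4.00V), C2(4μF, Q=14μC, V=3.50V), C3(6μF, Q=11μC, V=1.83V), C4(6μF, Q=12μC, V=2.00V)
Op 1: GROUND 4: Q4=0; energy lost=12.000
Op 2: CLOSE 3-1: Q_total=19.00, C_total=8.00, V=2.38; Q3=14.25, Q1=4.75; dissipated=3.521
Op 3: CLOSE 2-1: Q_total=18.75, C_total=6.00, V=3.12; Q2=12.50, Q1=6.25; dissipated=0.844
Op 4: GROUND 3: Q3=0; energy lost=16.922
Op 5: CLOSE 1-2: Q_total=18.75, C_total=6.00, V=3.12; Q1=6.25, Q2=12.50; dissipated=0.000
Total dissipated: 33.286 μJ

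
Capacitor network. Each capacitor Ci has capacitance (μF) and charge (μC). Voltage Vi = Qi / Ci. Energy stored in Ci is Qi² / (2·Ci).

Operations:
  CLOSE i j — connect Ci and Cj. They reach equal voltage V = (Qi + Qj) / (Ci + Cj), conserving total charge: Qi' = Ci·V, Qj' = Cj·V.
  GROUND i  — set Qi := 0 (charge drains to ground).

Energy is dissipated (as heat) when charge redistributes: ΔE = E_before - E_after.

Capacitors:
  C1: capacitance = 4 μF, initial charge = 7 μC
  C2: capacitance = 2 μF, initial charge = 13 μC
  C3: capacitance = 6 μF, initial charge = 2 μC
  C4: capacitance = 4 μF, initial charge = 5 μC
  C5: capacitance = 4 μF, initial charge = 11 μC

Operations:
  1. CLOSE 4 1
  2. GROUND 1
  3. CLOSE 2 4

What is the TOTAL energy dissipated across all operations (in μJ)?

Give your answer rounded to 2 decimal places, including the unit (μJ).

Initial: C1(4μF, Q=7μC, V=1.75V), C2(2μF, Q=13μC, V=6.50V), C3(6μF, Q=2μC, V=0.33V), C4(4μF, Q=5μC, V=1.25V), C5(4μF, Q=11μC, V=2.75V)
Op 1: CLOSE 4-1: Q_total=12.00, C_total=8.00, V=1.50; Q4=6.00, Q1=6.00; dissipated=0.250
Op 2: GROUND 1: Q1=0; energy lost=4.500
Op 3: CLOSE 2-4: Q_total=19.00, C_total=6.00, V=3.17; Q2=6.33, Q4=12.67; dissipated=16.667
Total dissipated: 21.417 μJ

Answer: 21.42 μJ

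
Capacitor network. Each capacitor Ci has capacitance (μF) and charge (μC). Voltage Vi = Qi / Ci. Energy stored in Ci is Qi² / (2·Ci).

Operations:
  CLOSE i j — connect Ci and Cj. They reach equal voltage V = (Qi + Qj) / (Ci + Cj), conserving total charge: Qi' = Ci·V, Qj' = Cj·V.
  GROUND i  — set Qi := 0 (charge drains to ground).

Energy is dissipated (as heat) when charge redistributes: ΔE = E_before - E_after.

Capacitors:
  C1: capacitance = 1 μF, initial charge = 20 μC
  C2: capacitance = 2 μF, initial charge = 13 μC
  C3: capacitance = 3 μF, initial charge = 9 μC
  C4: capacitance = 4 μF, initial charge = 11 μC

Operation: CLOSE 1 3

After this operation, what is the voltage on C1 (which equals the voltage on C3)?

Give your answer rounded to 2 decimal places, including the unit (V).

Initial: C1(1μF, Q=20μC, V=20.00V), C2(2μF, Q=13μC, V=6.50V), C3(3μF, Q=9μC, V=3.00V), C4(4μF, Q=11μC, V=2.75V)
Op 1: CLOSE 1-3: Q_total=29.00, C_total=4.00, V=7.25; Q1=7.25, Q3=21.75; dissipated=108.375

Answer: 7.25 V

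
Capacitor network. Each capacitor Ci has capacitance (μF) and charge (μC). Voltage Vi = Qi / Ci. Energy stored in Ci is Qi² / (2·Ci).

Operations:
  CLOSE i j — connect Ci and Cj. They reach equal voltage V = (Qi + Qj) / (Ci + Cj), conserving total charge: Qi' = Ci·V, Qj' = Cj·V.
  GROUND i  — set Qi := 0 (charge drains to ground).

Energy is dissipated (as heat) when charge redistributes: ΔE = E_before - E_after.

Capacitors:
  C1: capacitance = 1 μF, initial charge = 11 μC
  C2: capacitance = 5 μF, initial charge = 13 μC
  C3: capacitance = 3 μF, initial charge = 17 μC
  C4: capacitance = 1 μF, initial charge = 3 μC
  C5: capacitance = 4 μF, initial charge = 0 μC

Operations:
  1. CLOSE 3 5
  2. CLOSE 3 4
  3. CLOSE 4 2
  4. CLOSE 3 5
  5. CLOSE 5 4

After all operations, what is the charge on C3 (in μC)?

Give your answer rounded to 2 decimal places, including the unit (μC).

Initial: C1(1μF, Q=11μC, V=11.00V), C2(5μF, Q=13μC, V=2.60V), C3(3μF, Q=17μC, V=5.67V), C4(1μF, Q=3μC, V=3.00V), C5(4μF, Q=0μC, V=0.00V)
Op 1: CLOSE 3-5: Q_total=17.00, C_total=7.00, V=2.43; Q3=7.29, Q5=9.71; dissipated=27.524
Op 2: CLOSE 3-4: Q_total=10.29, C_total=4.00, V=2.57; Q3=7.71, Q4=2.57; dissipated=0.122
Op 3: CLOSE 4-2: Q_total=15.57, C_total=6.00, V=2.60; Q4=2.60, Q2=12.98; dissipated=0.000
Op 4: CLOSE 3-5: Q_total=17.43, C_total=7.00, V=2.49; Q3=7.47, Q5=9.96; dissipated=0.017
Op 5: CLOSE 5-4: Q_total=12.55, C_total=5.00, V=2.51; Q5=10.04, Q4=2.51; dissipated=0.004
Final charges: Q1=11.00, Q2=12.98, Q3=7.47, Q4=2.51, Q5=10.04

Answer: 7.47 μC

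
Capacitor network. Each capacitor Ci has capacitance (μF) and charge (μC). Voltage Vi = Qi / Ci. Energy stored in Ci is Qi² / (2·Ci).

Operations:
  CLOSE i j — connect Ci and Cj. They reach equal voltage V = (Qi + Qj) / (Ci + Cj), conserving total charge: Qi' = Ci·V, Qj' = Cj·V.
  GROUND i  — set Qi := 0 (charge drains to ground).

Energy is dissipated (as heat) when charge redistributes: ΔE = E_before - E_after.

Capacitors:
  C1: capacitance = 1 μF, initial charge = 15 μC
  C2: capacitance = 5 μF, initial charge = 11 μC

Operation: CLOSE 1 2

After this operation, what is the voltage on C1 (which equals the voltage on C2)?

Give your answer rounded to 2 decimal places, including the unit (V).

Initial: C1(1μF, Q=15μC, V=15.00V), C2(5μF, Q=11μC, V=2.20V)
Op 1: CLOSE 1-2: Q_total=26.00, C_total=6.00, V=4.33; Q1=4.33, Q2=21.67; dissipated=68.267

Answer: 4.33 V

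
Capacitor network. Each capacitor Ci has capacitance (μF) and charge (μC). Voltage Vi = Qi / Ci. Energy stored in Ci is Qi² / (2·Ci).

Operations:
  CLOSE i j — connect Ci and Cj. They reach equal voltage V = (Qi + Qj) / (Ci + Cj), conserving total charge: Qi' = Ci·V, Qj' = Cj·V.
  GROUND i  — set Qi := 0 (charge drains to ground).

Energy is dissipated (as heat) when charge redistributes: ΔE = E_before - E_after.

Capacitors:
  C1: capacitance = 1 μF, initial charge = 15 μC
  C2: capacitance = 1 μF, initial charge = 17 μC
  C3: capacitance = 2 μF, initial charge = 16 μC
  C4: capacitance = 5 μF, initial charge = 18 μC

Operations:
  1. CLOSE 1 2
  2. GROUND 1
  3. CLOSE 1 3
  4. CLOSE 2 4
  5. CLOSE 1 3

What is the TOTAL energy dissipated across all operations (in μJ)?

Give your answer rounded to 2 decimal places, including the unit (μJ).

Initial: C1(1μF, Q=15μC, V=15.00V), C2(1μF, Q=17μC, V=17.00V), C3(2μF, Q=16μC, V=8.00V), C4(5μF, Q=18μC, V=3.60V)
Op 1: CLOSE 1-2: Q_total=32.00, C_total=2.00, V=16.00; Q1=16.00, Q2=16.00; dissipated=1.000
Op 2: GROUND 1: Q1=0; energy lost=128.000
Op 3: CLOSE 1-3: Q_total=16.00, C_total=3.00, V=5.33; Q1=5.33, Q3=10.67; dissipated=21.333
Op 4: CLOSE 2-4: Q_total=34.00, C_total=6.00, V=5.67; Q2=5.67, Q4=28.33; dissipated=64.067
Op 5: CLOSE 1-3: Q_total=16.00, C_total=3.00, V=5.33; Q1=5.33, Q3=10.67; dissipated=0.000
Total dissipated: 214.400 μJ

Answer: 214.40 μJ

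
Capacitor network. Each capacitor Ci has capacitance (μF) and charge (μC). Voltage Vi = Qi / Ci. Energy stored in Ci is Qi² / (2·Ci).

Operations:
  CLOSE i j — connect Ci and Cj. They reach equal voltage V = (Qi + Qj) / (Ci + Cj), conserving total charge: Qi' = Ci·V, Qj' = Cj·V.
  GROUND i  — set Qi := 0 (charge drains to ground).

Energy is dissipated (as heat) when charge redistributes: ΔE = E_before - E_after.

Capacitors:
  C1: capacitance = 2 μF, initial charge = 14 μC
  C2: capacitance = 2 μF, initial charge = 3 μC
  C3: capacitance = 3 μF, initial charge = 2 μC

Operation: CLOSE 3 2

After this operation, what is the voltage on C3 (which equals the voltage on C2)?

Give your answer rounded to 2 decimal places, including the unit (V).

Initial: C1(2μF, Q=14μC, V=7.00V), C2(2μF, Q=3μC, V=1.50V), C3(3μF, Q=2μC, V=0.67V)
Op 1: CLOSE 3-2: Q_total=5.00, C_total=5.00, V=1.00; Q3=3.00, Q2=2.00; dissipated=0.417

Answer: 1.00 V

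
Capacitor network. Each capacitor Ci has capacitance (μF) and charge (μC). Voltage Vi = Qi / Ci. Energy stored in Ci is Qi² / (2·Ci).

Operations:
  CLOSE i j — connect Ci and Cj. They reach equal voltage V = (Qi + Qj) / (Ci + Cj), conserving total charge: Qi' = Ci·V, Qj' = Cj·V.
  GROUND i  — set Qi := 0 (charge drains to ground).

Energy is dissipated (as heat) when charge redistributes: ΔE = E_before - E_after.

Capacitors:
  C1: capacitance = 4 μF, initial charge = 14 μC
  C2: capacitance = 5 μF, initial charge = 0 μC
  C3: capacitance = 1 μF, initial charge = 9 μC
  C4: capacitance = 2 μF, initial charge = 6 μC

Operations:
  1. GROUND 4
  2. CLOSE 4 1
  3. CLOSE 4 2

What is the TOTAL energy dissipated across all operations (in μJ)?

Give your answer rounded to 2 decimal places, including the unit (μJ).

Answer: 21.06 μJ

Derivation:
Initial: C1(4μF, Q=14μC, V=3.50V), C2(5μF, Q=0μC, V=0.00V), C3(1μF, Q=9μC, V=9.00V), C4(2μF, Q=6μC, V=3.00V)
Op 1: GROUND 4: Q4=0; energy lost=9.000
Op 2: CLOSE 4-1: Q_total=14.00, C_total=6.00, V=2.33; Q4=4.67, Q1=9.33; dissipated=8.167
Op 3: CLOSE 4-2: Q_total=4.67, C_total=7.00, V=0.67; Q4=1.33, Q2=3.33; dissipated=3.889
Total dissipated: 21.056 μJ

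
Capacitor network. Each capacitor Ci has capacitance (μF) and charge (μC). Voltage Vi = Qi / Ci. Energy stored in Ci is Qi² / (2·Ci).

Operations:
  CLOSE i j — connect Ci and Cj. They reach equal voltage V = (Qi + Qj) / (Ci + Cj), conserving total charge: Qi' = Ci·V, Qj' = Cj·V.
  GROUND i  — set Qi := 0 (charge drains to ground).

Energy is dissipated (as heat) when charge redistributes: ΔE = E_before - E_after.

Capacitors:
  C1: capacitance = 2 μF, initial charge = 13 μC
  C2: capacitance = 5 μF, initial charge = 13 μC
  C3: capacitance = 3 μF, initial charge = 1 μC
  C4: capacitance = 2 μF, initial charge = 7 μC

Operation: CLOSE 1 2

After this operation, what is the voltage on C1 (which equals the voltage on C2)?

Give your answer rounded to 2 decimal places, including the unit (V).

Initial: C1(2μF, Q=13μC, V=6.50V), C2(5μF, Q=13μC, V=2.60V), C3(3μF, Q=1μC, V=0.33V), C4(2μF, Q=7μC, V=3.50V)
Op 1: CLOSE 1-2: Q_total=26.00, C_total=7.00, V=3.71; Q1=7.43, Q2=18.57; dissipated=10.864

Answer: 3.71 V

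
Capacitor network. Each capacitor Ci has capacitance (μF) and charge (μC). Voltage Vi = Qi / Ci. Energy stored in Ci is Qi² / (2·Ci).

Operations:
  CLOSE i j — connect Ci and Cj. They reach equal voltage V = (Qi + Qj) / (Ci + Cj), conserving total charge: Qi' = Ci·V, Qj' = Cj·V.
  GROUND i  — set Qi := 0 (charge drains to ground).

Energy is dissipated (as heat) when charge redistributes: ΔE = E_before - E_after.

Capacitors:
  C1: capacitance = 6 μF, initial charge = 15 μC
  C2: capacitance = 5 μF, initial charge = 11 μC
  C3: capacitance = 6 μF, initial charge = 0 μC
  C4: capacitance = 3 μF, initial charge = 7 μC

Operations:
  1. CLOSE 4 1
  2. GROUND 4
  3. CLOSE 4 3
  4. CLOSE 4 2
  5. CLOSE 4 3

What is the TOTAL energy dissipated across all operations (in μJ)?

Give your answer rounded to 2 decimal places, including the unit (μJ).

Initial: C1(6μF, Q=15μC, V=2.50V), C2(5μF, Q=11μC, V=2.20V), C3(6μF, Q=0μC, V=0.00V), C4(3μF, Q=7μC, V=2.33V)
Op 1: CLOSE 4-1: Q_total=22.00, C_total=9.00, V=2.44; Q4=7.33, Q1=14.67; dissipated=0.028
Op 2: GROUND 4: Q4=0; energy lost=8.963
Op 3: CLOSE 4-3: Q_total=0.00, C_total=9.00, V=0.00; Q4=0.00, Q3=0.00; dissipated=0.000
Op 4: CLOSE 4-2: Q_total=11.00, C_total=8.00, V=1.38; Q4=4.12, Q2=6.88; dissipated=4.537
Op 5: CLOSE 4-3: Q_total=4.12, C_total=9.00, V=0.46; Q4=1.38, Q3=2.75; dissipated=1.891
Total dissipated: 15.419 μJ

Answer: 15.42 μJ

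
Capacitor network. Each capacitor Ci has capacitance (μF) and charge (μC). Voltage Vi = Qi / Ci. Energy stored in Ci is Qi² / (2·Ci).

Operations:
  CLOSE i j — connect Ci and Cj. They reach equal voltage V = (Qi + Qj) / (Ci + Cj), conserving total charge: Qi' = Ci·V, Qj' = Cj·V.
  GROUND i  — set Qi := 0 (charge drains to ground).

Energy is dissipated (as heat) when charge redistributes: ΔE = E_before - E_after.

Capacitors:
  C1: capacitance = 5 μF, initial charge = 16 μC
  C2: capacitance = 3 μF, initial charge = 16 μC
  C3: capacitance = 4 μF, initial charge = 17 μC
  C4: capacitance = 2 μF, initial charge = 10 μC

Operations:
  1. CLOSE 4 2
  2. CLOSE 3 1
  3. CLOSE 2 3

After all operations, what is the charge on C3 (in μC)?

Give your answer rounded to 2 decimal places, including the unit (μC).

Initial: C1(5μF, Q=16μC, V=3.20V), C2(3μF, Q=16μC, V=5.33V), C3(4μF, Q=17μC, V=4.25V), C4(2μF, Q=10μC, V=5.00V)
Op 1: CLOSE 4-2: Q_total=26.00, C_total=5.00, V=5.20; Q4=10.40, Q2=15.60; dissipated=0.067
Op 2: CLOSE 3-1: Q_total=33.00, C_total=9.00, V=3.67; Q3=14.67, Q1=18.33; dissipated=1.225
Op 3: CLOSE 2-3: Q_total=30.27, C_total=7.00, V=4.32; Q2=12.97, Q3=17.30; dissipated=2.015
Final charges: Q1=18.33, Q2=12.97, Q3=17.30, Q4=10.40

Answer: 17.30 μC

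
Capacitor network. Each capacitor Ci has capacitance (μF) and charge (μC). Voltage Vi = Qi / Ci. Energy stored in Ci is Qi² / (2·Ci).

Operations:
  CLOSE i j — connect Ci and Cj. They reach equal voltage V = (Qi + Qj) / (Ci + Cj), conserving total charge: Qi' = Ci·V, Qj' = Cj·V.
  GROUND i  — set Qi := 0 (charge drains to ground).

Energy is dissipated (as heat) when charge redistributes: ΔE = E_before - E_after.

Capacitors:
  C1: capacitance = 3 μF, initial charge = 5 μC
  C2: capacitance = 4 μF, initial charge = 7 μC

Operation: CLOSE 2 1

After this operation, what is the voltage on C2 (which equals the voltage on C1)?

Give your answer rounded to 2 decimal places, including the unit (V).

Initial: C1(3μF, Q=5μC, V=1.67V), C2(4μF, Q=7μC, V=1.75V)
Op 1: CLOSE 2-1: Q_total=12.00, C_total=7.00, V=1.71; Q2=6.86, Q1=5.14; dissipated=0.006

Answer: 1.71 V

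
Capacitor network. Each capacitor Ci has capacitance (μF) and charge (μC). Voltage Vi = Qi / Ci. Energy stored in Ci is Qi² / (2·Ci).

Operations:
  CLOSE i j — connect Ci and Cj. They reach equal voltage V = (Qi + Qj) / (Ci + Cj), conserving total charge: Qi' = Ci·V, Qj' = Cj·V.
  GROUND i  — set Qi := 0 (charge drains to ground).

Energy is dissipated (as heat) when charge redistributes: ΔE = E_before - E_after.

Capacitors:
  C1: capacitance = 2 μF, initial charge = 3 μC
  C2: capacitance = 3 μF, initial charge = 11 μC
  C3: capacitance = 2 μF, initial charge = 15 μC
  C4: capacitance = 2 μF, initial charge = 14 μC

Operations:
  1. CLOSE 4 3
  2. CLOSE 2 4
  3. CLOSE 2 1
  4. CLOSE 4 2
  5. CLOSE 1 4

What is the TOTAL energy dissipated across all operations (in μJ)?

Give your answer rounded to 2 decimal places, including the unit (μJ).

Initial: C1(2μF, Q=3μC, V=1.50V), C2(3μF, Q=11μC, V=3.67V), C3(2μF, Q=15μC, V=7.50V), C4(2μF, Q=14μC, V=7.00V)
Op 1: CLOSE 4-3: Q_total=29.00, C_total=4.00, V=7.25; Q4=14.50, Q3=14.50; dissipated=0.125
Op 2: CLOSE 2-4: Q_total=25.50, C_total=5.00, V=5.10; Q2=15.30, Q4=10.20; dissipated=7.704
Op 3: CLOSE 2-1: Q_total=18.30, C_total=5.00, V=3.66; Q2=10.98, Q1=7.32; dissipated=7.776
Op 4: CLOSE 4-2: Q_total=21.18, C_total=5.00, V=4.24; Q4=8.47, Q2=12.71; dissipated=1.244
Op 5: CLOSE 1-4: Q_total=15.79, C_total=4.00, V=3.95; Q1=7.90, Q4=7.90; dissipated=0.166
Total dissipated: 17.015 μJ

Answer: 17.02 μJ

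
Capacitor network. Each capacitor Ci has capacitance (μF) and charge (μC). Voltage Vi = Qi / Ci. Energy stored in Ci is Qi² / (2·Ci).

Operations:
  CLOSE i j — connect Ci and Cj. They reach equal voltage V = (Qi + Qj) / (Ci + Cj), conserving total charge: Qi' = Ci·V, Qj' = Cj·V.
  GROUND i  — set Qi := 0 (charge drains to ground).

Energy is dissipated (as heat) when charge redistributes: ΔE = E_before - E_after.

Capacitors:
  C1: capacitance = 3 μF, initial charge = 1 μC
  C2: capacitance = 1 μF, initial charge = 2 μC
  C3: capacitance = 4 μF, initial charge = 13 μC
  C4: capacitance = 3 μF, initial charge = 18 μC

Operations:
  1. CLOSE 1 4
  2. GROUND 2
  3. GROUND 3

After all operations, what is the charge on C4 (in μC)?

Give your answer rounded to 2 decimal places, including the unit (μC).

Answer: 9.50 μC

Derivation:
Initial: C1(3μF, Q=1μC, V=0.33V), C2(1μF, Q=2μC, V=2.00V), C3(4μF, Q=13μC, V=3.25V), C4(3μF, Q=18μC, V=6.00V)
Op 1: CLOSE 1-4: Q_total=19.00, C_total=6.00, V=3.17; Q1=9.50, Q4=9.50; dissipated=24.083
Op 2: GROUND 2: Q2=0; energy lost=2.000
Op 3: GROUND 3: Q3=0; energy lost=21.125
Final charges: Q1=9.50, Q2=0.00, Q3=0.00, Q4=9.50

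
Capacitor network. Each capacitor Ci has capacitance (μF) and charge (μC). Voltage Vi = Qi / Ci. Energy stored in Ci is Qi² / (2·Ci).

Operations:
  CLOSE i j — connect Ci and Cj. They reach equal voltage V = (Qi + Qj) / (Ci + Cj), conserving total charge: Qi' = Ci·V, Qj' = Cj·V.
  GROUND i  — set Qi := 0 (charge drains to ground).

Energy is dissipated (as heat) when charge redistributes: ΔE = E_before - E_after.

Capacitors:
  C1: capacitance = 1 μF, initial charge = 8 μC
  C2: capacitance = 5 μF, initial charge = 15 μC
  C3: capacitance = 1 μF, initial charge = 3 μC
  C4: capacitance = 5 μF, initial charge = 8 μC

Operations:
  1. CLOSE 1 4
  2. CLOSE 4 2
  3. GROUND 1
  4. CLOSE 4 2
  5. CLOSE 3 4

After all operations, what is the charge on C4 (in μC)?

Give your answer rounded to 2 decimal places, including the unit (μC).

Initial: C1(1μF, Q=8μC, V=8.00V), C2(5μF, Q=15μC, V=3.00V), C3(1μF, Q=3μC, V=3.00V), C4(5μF, Q=8μC, V=1.60V)
Op 1: CLOSE 1-4: Q_total=16.00, C_total=6.00, V=2.67; Q1=2.67, Q4=13.33; dissipated=17.067
Op 2: CLOSE 4-2: Q_total=28.33, C_total=10.00, V=2.83; Q4=14.17, Q2=14.17; dissipated=0.139
Op 3: GROUND 1: Q1=0; energy lost=3.556
Op 4: CLOSE 4-2: Q_total=28.33, C_total=10.00, V=2.83; Q4=14.17, Q2=14.17; dissipated=0.000
Op 5: CLOSE 3-4: Q_total=17.17, C_total=6.00, V=2.86; Q3=2.86, Q4=14.31; dissipated=0.012
Final charges: Q1=0.00, Q2=14.17, Q3=2.86, Q4=14.31

Answer: 14.31 μC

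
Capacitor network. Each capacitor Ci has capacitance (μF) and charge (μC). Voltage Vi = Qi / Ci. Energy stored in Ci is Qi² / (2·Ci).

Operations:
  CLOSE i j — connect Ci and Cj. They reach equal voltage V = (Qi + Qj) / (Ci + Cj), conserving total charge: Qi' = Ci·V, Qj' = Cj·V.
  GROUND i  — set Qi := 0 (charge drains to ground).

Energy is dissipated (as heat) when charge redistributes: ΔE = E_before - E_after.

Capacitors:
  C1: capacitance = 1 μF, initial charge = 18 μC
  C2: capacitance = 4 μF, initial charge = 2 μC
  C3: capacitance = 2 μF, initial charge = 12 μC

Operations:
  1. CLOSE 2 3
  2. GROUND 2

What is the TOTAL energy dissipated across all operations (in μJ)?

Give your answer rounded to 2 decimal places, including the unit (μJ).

Answer: 31.06 μJ

Derivation:
Initial: C1(1μF, Q=18μC, V=18.00V), C2(4μF, Q=2μC, V=0.50V), C3(2μF, Q=12μC, V=6.00V)
Op 1: CLOSE 2-3: Q_total=14.00, C_total=6.00, V=2.33; Q2=9.33, Q3=4.67; dissipated=20.167
Op 2: GROUND 2: Q2=0; energy lost=10.889
Total dissipated: 31.056 μJ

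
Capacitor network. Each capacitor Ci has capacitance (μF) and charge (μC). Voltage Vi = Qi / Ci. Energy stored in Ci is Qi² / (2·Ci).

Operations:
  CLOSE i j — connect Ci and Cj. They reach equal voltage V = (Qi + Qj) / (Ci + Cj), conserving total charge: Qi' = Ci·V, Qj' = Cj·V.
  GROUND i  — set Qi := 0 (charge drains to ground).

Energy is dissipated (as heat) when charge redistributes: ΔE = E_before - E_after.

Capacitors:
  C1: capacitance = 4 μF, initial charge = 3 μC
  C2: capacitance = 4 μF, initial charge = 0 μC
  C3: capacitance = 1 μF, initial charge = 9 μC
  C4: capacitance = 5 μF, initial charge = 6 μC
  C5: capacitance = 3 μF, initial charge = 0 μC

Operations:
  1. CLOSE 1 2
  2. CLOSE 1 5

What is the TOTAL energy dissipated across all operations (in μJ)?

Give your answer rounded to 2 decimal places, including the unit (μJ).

Initial: C1(4μF, Q=3μC, V=0.75V), C2(4μF, Q=0μC, V=0.00V), C3(1μF, Q=9μC, V=9.00V), C4(5μF, Q=6μC, V=1.20V), C5(3μF, Q=0μC, V=0.00V)
Op 1: CLOSE 1-2: Q_total=3.00, C_total=8.00, V=0.38; Q1=1.50, Q2=1.50; dissipated=0.562
Op 2: CLOSE 1-5: Q_total=1.50, C_total=7.00, V=0.21; Q1=0.86, Q5=0.64; dissipated=0.121
Total dissipated: 0.683 μJ

Answer: 0.68 μJ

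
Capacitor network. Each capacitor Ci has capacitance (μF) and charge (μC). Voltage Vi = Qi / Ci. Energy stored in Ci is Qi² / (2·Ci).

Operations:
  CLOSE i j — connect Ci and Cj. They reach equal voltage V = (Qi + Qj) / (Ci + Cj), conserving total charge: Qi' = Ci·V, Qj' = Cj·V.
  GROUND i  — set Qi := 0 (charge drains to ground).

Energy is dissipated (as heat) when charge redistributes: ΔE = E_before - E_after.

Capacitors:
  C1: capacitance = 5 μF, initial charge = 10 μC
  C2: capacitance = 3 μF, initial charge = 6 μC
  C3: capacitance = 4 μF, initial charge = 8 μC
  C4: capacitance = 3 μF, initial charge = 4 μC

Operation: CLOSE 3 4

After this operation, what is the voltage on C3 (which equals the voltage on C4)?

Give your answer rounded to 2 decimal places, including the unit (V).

Initial: C1(5μF, Q=10μC, V=2.00V), C2(3μF, Q=6μC, V=2.00V), C3(4μF, Q=8μC, V=2.00V), C4(3μF, Q=4μC, V=1.33V)
Op 1: CLOSE 3-4: Q_total=12.00, C_total=7.00, V=1.71; Q3=6.86, Q4=5.14; dissipated=0.381

Answer: 1.71 V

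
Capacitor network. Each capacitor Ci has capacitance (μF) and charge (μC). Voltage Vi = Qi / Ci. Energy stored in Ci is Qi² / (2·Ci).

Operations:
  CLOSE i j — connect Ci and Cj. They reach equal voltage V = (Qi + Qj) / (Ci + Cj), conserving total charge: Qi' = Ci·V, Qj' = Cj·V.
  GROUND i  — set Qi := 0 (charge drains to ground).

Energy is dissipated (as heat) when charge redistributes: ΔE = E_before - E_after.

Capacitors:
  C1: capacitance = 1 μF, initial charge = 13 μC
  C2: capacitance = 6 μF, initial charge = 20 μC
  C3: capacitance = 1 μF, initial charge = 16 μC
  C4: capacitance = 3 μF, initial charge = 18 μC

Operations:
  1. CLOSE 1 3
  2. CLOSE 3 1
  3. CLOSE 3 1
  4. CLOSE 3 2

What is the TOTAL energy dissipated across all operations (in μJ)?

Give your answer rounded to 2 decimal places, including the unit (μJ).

Answer: 55.69 μJ

Derivation:
Initial: C1(1μF, Q=13μC, V=13.00V), C2(6μF, Q=20μC, V=3.33V), C3(1μF, Q=16μC, V=16.00V), C4(3μF, Q=18μC, V=6.00V)
Op 1: CLOSE 1-3: Q_total=29.00, C_total=2.00, V=14.50; Q1=14.50, Q3=14.50; dissipated=2.250
Op 2: CLOSE 3-1: Q_total=29.00, C_total=2.00, V=14.50; Q3=14.50, Q1=14.50; dissipated=0.000
Op 3: CLOSE 3-1: Q_total=29.00, C_total=2.00, V=14.50; Q3=14.50, Q1=14.50; dissipated=0.000
Op 4: CLOSE 3-2: Q_total=34.50, C_total=7.00, V=4.93; Q3=4.93, Q2=29.57; dissipated=53.440
Total dissipated: 55.690 μJ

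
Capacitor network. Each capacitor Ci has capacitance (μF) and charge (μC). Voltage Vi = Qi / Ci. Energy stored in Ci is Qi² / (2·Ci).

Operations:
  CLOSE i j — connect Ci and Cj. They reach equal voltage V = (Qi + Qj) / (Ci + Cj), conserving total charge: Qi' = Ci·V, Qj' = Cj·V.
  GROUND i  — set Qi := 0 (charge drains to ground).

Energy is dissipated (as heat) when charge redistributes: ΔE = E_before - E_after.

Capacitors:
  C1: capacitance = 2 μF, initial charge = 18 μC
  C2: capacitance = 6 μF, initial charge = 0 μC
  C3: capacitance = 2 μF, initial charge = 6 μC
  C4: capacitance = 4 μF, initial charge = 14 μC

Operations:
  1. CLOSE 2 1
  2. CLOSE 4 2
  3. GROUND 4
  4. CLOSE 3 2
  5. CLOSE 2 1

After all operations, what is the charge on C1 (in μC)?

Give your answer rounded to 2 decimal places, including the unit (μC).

Answer: 5.34 μC

Derivation:
Initial: C1(2μF, Q=18μC, V=9.00V), C2(6μF, Q=0μC, V=0.00V), C3(2μF, Q=6μC, V=3.00V), C4(4μF, Q=14μC, V=3.50V)
Op 1: CLOSE 2-1: Q_total=18.00, C_total=8.00, V=2.25; Q2=13.50, Q1=4.50; dissipated=60.750
Op 2: CLOSE 4-2: Q_total=27.50, C_total=10.00, V=2.75; Q4=11.00, Q2=16.50; dissipated=1.875
Op 3: GROUND 4: Q4=0; energy lost=15.125
Op 4: CLOSE 3-2: Q_total=22.50, C_total=8.00, V=2.81; Q3=5.62, Q2=16.88; dissipated=0.047
Op 5: CLOSE 2-1: Q_total=21.38, C_total=8.00, V=2.67; Q2=16.03, Q1=5.34; dissipated=0.237
Final charges: Q1=5.34, Q2=16.03, Q3=5.62, Q4=0.00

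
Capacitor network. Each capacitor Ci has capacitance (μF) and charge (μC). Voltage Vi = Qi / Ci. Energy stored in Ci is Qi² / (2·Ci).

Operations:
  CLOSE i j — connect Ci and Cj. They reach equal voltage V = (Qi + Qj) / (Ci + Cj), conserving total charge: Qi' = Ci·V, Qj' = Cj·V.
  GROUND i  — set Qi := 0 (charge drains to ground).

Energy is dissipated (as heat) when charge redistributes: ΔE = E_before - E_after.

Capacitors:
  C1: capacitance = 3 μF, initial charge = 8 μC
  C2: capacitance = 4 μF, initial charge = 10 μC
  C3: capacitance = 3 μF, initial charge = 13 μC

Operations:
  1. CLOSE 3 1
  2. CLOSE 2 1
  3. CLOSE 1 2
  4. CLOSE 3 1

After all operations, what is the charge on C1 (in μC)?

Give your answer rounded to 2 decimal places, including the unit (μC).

Answer: 9.64 μC

Derivation:
Initial: C1(3μF, Q=8μC, V=2.67V), C2(4μF, Q=10μC, V=2.50V), C3(3μF, Q=13μC, V=4.33V)
Op 1: CLOSE 3-1: Q_total=21.00, C_total=6.00, V=3.50; Q3=10.50, Q1=10.50; dissipated=2.083
Op 2: CLOSE 2-1: Q_total=20.50, C_total=7.00, V=2.93; Q2=11.71, Q1=8.79; dissipated=0.857
Op 3: CLOSE 1-2: Q_total=20.50, C_total=7.00, V=2.93; Q1=8.79, Q2=11.71; dissipated=0.000
Op 4: CLOSE 3-1: Q_total=19.29, C_total=6.00, V=3.21; Q3=9.64, Q1=9.64; dissipated=0.245
Final charges: Q1=9.64, Q2=11.71, Q3=9.64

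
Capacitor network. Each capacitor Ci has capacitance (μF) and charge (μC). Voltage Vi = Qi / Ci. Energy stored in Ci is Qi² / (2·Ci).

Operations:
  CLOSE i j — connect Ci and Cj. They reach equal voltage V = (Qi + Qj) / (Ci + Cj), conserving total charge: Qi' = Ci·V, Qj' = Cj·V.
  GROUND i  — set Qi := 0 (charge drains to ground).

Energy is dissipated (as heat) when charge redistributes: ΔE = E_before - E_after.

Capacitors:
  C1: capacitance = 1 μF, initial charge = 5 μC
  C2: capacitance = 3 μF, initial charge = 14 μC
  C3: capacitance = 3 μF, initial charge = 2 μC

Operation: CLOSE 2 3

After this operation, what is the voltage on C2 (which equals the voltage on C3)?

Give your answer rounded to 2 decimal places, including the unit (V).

Initial: C1(1μF, Q=5μC, V=5.00V), C2(3μF, Q=14μC, V=4.67V), C3(3μF, Q=2μC, V=0.67V)
Op 1: CLOSE 2-3: Q_total=16.00, C_total=6.00, V=2.67; Q2=8.00, Q3=8.00; dissipated=12.000

Answer: 2.67 V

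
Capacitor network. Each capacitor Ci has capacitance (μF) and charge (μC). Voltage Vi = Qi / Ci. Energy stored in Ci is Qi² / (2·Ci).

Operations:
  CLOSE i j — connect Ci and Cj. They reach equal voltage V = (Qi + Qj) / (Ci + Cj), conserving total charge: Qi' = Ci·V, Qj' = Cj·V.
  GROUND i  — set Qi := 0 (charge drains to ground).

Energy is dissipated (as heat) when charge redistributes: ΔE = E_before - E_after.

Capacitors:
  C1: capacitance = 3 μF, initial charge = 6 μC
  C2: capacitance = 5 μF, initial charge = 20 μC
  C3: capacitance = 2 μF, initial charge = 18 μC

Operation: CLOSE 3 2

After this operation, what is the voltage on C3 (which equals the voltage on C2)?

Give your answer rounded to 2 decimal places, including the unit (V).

Answer: 5.43 V

Derivation:
Initial: C1(3μF, Q=6μC, V=2.00V), C2(5μF, Q=20μC, V=4.00V), C3(2μF, Q=18μC, V=9.00V)
Op 1: CLOSE 3-2: Q_total=38.00, C_total=7.00, V=5.43; Q3=10.86, Q2=27.14; dissipated=17.857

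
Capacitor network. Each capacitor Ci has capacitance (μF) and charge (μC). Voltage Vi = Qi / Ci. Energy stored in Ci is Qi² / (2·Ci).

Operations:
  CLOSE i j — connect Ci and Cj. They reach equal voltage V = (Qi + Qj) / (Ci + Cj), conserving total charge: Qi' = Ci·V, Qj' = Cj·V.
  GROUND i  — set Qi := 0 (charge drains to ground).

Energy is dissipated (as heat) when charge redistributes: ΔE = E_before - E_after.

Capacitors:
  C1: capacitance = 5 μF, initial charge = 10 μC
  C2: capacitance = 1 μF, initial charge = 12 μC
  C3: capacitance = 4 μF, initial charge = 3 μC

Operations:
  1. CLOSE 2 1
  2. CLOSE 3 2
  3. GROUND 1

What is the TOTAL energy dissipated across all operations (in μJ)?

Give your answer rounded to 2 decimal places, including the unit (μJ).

Answer: 78.68 μJ

Derivation:
Initial: C1(5μF, Q=10μC, V=2.00V), C2(1μF, Q=12μC, V=12.00V), C3(4μF, Q=3μC, V=0.75V)
Op 1: CLOSE 2-1: Q_total=22.00, C_total=6.00, V=3.67; Q2=3.67, Q1=18.33; dissipated=41.667
Op 2: CLOSE 3-2: Q_total=6.67, C_total=5.00, V=1.33; Q3=5.33, Q2=1.33; dissipated=3.403
Op 3: GROUND 1: Q1=0; energy lost=33.611
Total dissipated: 78.681 μJ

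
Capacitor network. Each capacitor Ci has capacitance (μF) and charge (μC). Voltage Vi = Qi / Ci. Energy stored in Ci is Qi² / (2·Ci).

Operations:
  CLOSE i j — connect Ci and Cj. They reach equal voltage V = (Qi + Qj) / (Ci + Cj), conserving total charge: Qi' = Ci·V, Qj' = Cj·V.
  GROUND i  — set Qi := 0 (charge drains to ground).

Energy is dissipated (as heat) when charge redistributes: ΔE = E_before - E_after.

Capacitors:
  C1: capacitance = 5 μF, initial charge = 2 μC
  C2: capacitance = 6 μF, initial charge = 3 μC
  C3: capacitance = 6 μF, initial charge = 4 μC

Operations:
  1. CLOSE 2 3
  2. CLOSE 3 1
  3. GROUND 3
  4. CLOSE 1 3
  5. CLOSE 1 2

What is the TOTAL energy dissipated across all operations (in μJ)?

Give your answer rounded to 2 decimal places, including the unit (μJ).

Answer: 1.35 μJ

Derivation:
Initial: C1(5μF, Q=2μC, V=0.40V), C2(6μF, Q=3μC, V=0.50V), C3(6μF, Q=4μC, V=0.67V)
Op 1: CLOSE 2-3: Q_total=7.00, C_total=12.00, V=0.58; Q2=3.50, Q3=3.50; dissipated=0.042
Op 2: CLOSE 3-1: Q_total=5.50, C_total=11.00, V=0.50; Q3=3.00, Q1=2.50; dissipated=0.046
Op 3: GROUND 3: Q3=0; energy lost=0.750
Op 4: CLOSE 1-3: Q_total=2.50, C_total=11.00, V=0.23; Q1=1.14, Q3=1.36; dissipated=0.341
Op 5: CLOSE 1-2: Q_total=4.64, C_total=11.00, V=0.42; Q1=2.11, Q2=2.53; dissipated=0.173
Total dissipated: 1.351 μJ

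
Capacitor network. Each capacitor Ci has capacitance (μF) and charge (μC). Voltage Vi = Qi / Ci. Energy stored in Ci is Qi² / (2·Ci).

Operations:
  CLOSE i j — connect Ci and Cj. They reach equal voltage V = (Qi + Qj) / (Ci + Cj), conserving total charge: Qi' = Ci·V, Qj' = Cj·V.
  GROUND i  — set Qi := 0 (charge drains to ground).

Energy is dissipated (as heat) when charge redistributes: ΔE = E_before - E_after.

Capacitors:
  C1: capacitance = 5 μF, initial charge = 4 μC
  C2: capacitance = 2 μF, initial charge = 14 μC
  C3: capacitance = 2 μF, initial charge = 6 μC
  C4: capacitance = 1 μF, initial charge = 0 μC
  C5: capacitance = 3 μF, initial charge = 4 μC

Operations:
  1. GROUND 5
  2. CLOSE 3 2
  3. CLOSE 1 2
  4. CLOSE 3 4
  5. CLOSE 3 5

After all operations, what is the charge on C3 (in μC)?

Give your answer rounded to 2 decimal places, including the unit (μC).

Initial: C1(5μF, Q=4μC, V=0.80V), C2(2μF, Q=14μC, V=7.00V), C3(2μF, Q=6μC, V=3.00V), C4(1μF, Q=0μC, V=0.00V), C5(3μF, Q=4μC, V=1.33V)
Op 1: GROUND 5: Q5=0; energy lost=2.667
Op 2: CLOSE 3-2: Q_total=20.00, C_total=4.00, V=5.00; Q3=10.00, Q2=10.00; dissipated=8.000
Op 3: CLOSE 1-2: Q_total=14.00, C_total=7.00, V=2.00; Q1=10.00, Q2=4.00; dissipated=12.600
Op 4: CLOSE 3-4: Q_total=10.00, C_total=3.00, V=3.33; Q3=6.67, Q4=3.33; dissipated=8.333
Op 5: CLOSE 3-5: Q_total=6.67, C_total=5.00, V=1.33; Q3=2.67, Q5=4.00; dissipated=6.667
Final charges: Q1=10.00, Q2=4.00, Q3=2.67, Q4=3.33, Q5=4.00

Answer: 2.67 μC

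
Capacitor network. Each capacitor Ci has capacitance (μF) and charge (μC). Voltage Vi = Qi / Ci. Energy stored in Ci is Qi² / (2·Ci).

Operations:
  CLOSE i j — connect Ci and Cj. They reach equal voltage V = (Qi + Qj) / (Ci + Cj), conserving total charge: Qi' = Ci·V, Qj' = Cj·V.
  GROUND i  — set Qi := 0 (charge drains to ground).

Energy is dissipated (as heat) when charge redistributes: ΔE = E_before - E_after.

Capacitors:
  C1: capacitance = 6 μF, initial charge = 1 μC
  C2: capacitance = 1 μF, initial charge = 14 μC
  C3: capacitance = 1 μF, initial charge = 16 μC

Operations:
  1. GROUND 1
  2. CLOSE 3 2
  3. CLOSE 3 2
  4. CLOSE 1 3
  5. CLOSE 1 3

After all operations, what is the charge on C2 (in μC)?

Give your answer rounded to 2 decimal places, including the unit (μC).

Initial: C1(6μF, Q=1μC, V=0.17V), C2(1μF, Q=14μC, V=14.00V), C3(1μF, Q=16μC, V=16.00V)
Op 1: GROUND 1: Q1=0; energy lost=0.083
Op 2: CLOSE 3-2: Q_total=30.00, C_total=2.00, V=15.00; Q3=15.00, Q2=15.00; dissipated=1.000
Op 3: CLOSE 3-2: Q_total=30.00, C_total=2.00, V=15.00; Q3=15.00, Q2=15.00; dissipated=0.000
Op 4: CLOSE 1-3: Q_total=15.00, C_total=7.00, V=2.14; Q1=12.86, Q3=2.14; dissipated=96.429
Op 5: CLOSE 1-3: Q_total=15.00, C_total=7.00, V=2.14; Q1=12.86, Q3=2.14; dissipated=0.000
Final charges: Q1=12.86, Q2=15.00, Q3=2.14

Answer: 15.00 μC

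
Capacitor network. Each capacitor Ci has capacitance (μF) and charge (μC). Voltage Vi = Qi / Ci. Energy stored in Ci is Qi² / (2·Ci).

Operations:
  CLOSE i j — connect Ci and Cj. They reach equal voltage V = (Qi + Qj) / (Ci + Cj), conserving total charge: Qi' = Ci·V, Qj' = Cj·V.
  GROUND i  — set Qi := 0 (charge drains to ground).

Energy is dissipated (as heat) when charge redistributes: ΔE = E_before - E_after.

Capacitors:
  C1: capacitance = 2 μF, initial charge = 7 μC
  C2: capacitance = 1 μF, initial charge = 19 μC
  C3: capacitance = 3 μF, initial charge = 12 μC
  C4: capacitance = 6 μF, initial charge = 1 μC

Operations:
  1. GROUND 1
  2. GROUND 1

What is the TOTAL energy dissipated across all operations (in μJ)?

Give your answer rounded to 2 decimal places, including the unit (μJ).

Initial: C1(2μF, Q=7μC, V=3.50V), C2(1μF, Q=19μC, V=19.00V), C3(3μF, Q=12μC, V=4.00V), C4(6μF, Q=1μC, V=0.17V)
Op 1: GROUND 1: Q1=0; energy lost=12.250
Op 2: GROUND 1: Q1=0; energy lost=0.000
Total dissipated: 12.250 μJ

Answer: 12.25 μJ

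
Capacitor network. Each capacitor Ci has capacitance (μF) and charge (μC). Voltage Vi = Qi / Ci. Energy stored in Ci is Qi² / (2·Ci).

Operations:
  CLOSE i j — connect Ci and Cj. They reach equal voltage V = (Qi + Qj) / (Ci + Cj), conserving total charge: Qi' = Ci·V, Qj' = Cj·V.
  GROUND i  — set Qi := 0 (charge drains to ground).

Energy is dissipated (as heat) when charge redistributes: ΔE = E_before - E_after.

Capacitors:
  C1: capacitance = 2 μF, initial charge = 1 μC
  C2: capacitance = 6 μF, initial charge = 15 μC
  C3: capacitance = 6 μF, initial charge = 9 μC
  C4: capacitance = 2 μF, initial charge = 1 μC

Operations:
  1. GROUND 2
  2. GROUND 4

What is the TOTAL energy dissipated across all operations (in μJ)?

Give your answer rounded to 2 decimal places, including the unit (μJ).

Answer: 19.00 μJ

Derivation:
Initial: C1(2μF, Q=1μC, V=0.50V), C2(6μF, Q=15μC, V=2.50V), C3(6μF, Q=9μC, V=1.50V), C4(2μF, Q=1μC, V=0.50V)
Op 1: GROUND 2: Q2=0; energy lost=18.750
Op 2: GROUND 4: Q4=0; energy lost=0.250
Total dissipated: 19.000 μJ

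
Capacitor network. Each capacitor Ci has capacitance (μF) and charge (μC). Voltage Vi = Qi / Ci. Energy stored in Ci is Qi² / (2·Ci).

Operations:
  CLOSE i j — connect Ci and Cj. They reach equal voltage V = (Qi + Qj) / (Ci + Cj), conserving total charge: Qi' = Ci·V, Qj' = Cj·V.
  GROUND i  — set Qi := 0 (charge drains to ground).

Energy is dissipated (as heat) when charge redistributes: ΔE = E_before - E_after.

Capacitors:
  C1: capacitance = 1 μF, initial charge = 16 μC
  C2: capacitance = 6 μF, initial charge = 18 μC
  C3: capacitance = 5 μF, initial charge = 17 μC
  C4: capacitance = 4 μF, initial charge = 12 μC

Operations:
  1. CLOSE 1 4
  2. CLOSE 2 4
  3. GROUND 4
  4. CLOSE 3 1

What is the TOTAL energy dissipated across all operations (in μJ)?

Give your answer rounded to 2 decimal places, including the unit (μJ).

Initial: C1(1μF, Q=16μC, V=16.00V), C2(6μF, Q=18μC, V=3.00V), C3(5μF, Q=17μC, V=3.40V), C4(4μF, Q=12μC, V=3.00V)
Op 1: CLOSE 1-4: Q_total=28.00, C_total=5.00, V=5.60; Q1=5.60, Q4=22.40; dissipated=67.600
Op 2: CLOSE 2-4: Q_total=40.40, C_total=10.00, V=4.04; Q2=24.24, Q4=16.16; dissipated=8.112
Op 3: GROUND 4: Q4=0; energy lost=32.643
Op 4: CLOSE 3-1: Q_total=22.60, C_total=6.00, V=3.77; Q3=18.83, Q1=3.77; dissipated=2.017
Total dissipated: 110.372 μJ

Answer: 110.37 μJ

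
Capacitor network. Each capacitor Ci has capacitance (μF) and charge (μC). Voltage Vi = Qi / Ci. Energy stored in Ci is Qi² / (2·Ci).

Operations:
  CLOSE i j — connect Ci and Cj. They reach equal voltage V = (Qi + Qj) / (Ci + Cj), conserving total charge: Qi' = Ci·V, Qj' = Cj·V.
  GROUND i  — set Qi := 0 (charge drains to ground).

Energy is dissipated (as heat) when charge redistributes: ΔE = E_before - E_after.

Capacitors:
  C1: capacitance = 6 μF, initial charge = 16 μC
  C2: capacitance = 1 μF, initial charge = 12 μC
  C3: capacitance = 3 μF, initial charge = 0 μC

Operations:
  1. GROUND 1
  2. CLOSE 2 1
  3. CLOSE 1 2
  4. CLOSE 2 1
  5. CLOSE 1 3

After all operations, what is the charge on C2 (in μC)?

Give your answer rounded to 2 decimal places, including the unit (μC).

Initial: C1(6μF, Q=16μC, V=2.67V), C2(1μF, Q=12μC, V=12.00V), C3(3μF, Q=0μC, V=0.00V)
Op 1: GROUND 1: Q1=0; energy lost=21.333
Op 2: CLOSE 2-1: Q_total=12.00, C_total=7.00, V=1.71; Q2=1.71, Q1=10.29; dissipated=61.714
Op 3: CLOSE 1-2: Q_total=12.00, C_total=7.00, V=1.71; Q1=10.29, Q2=1.71; dissipated=0.000
Op 4: CLOSE 2-1: Q_total=12.00, C_total=7.00, V=1.71; Q2=1.71, Q1=10.29; dissipated=0.000
Op 5: CLOSE 1-3: Q_total=10.29, C_total=9.00, V=1.14; Q1=6.86, Q3=3.43; dissipated=2.939
Final charges: Q1=6.86, Q2=1.71, Q3=3.43

Answer: 1.71 μC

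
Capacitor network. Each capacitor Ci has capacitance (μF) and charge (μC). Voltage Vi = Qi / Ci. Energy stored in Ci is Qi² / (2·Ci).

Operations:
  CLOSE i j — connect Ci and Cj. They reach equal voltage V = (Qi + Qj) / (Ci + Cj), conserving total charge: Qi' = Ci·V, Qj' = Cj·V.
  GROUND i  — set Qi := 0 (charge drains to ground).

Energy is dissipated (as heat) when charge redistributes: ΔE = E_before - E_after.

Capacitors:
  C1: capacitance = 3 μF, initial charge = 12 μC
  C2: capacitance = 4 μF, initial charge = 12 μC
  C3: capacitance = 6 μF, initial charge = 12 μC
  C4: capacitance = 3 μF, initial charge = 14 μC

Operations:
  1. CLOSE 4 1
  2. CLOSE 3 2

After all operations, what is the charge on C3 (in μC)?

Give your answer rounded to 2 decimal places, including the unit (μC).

Answer: 14.40 μC

Derivation:
Initial: C1(3μF, Q=12μC, V=4.00V), C2(4μF, Q=12μC, V=3.00V), C3(6μF, Q=12μC, V=2.00V), C4(3μF, Q=14μC, V=4.67V)
Op 1: CLOSE 4-1: Q_total=26.00, C_total=6.00, V=4.33; Q4=13.00, Q1=13.00; dissipated=0.333
Op 2: CLOSE 3-2: Q_total=24.00, C_total=10.00, V=2.40; Q3=14.40, Q2=9.60; dissipated=1.200
Final charges: Q1=13.00, Q2=9.60, Q3=14.40, Q4=13.00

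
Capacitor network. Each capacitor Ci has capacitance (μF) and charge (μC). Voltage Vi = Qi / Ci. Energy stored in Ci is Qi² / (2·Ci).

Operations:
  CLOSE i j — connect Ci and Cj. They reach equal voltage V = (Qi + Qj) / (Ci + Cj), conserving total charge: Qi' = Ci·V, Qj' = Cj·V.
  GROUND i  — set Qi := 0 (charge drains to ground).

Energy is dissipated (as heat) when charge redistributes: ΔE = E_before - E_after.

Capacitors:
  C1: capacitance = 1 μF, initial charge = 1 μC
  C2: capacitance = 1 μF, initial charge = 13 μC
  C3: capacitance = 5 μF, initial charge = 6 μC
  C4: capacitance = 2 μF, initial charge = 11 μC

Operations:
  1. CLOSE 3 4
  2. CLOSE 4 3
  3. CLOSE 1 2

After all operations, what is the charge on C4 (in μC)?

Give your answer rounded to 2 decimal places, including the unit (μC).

Answer: 4.86 μC

Derivation:
Initial: C1(1μF, Q=1μC, V=1.00V), C2(1μF, Q=13μC, V=13.00V), C3(5μF, Q=6μC, V=1.20V), C4(2μF, Q=11μC, V=5.50V)
Op 1: CLOSE 3-4: Q_total=17.00, C_total=7.00, V=2.43; Q3=12.14, Q4=4.86; dissipated=13.207
Op 2: CLOSE 4-3: Q_total=17.00, C_total=7.00, V=2.43; Q4=4.86, Q3=12.14; dissipated=0.000
Op 3: CLOSE 1-2: Q_total=14.00, C_total=2.00, V=7.00; Q1=7.00, Q2=7.00; dissipated=36.000
Final charges: Q1=7.00, Q2=7.00, Q3=12.14, Q4=4.86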